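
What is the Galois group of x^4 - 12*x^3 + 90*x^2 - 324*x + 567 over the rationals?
The polynomial is an irreducible quartic over Q and its discriminant is 1088391168, which is not a perfect square, so the Galois group is not contained in A_4. The resolvent cubic y^3 - 90*y^2 + 1620*y + 17496 has exactly one rational root, so the Galois group is C_4 or D_4. The quartic becomes reducible over Q(sqrt(disc)), so the group is C_4.

4T1: C_4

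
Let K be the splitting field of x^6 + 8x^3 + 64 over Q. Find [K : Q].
6

The degree of the splitting field over Q equals the order of the Galois group, so first determine the group. The polynomial f is an irreducible sextic over Q, so G = Gal(f/Q) is one of the 16 transitive subgroups 6T1, ..., 6T16 of S_6. The discriminant of f is -21134460321792, which is not a perfect square, so G is not contained in A_6. The transitive groups of degree 6 not contained in A_6 are: C_6 (6T1, order 6), S_3 (6T2, order 6), D_6 (6T3, order 12), C_3 x S_3 (6T5, order 18), A_4 x C_2 (6T6, order 24), S_4 (6T8, order 24), S_3 x S_3 (6T9, order 36), S_4 x C_2 (6T11, order 48), (S_3 x S_3) : C_2 (6T13, order 72), PGL(2,5) (6T14, order 120), S_6 (6T16, order 720). By Dedekind's theorem, for a prime p not dividing disc(f) the degrees of the irreducible factors of f mod p form the cycle type of an element of G. Factoring f modulo the 37 such primes p <= 167 (skipping 2, 3, which divide the discriminant), each new pattern first appears at: mod 5: f = (x^6 + 3x^3 + 4), pattern 6; mod 7: f = (x^3 + 3)(x^3 + 5), pattern 3+3; mod 17: f = (x^2 + 3x + 4)(x^2 + 6x + 4)(x^2 + 8x + 4), pattern 2+2+2; mod 19: f = (x + 1)(x + 4)(x + 6)(x + 7)(x + 9)(x + 11), pattern 1+1+1+1+1+1. No other pattern occurs in this range, so the set of observed cycle types is {6, 3+3, 2+2+2, 1+1+1+1+1+1}. The candidates containing elements of all these cycle types are C_6 (6T1) of order 6, D_6 (6T3) of order 12, C_3 x S_3 (6T5) of order 18, A_4 x C_2 (6T6) of order 24, S_3 x S_3 (6T9) of order 36, S_4 x C_2 (6T11) of order 48, (S_3 x S_3) : C_2 (6T13) of order 72, PGL(2,5) (6T14) of order 120, S_6 (6T16) of order 720; the others are excluded. The observed types are precisely the cycle types that occur in C_6 (6T1). Each of the other remaining candidates has further cycle types, and by the Chebotarev density theorem the matching factorization patterns would occur for a proportion of primes equal to their share of the group: D_6 (6T3) additionally contains elements of type 2+2+1+1 (3 of its 12 elements, about 25% of primes); C_3 x S_3 (6T5) additionally contains elements of type 3+1+1+1 (4 of its 18 elements, about 22% of primes); A_4 x C_2 (6T6) additionally contains elements of type 2+2+1+1, 2+1+1+1+1 (6 of its 24 elements, about 25% of primes); S_3 x S_3 (6T9) additionally contains elements of type 3+1+1+1, 2+2+1+1 (13 of its 36 elements, about 36% of primes); S_4 x C_2 (6T11) additionally contains elements of type 4+2, 4+1+1, 2+2+1+1, 2+1+1+1+1 (24 of its 48 elements, about 50% of primes); (S_3 x S_3) : C_2 (6T13) additionally contains elements of type 4+2, 3+2+1, 3+1+1+1, 2+2+1+1, 2+1+1+1+1 (49 of its 72 elements, about 68% of primes); PGL(2,5) (6T14) additionally contains elements of type 5+1, 4+1+1, 2+2+1+1 (69 of its 120 elements, about 58% of primes); S_6 (6T16) additionally contains elements of type 5+1, 4+2, 4+1+1, 3+2+1, 3+1+1+1, 2+2+1+1, 2+1+1+1+1 (544 of its 720 elements, about 76% of primes). None of the 37 primes tested shows any such pattern (for each of these groups the chance of that is below 10^-4), which rules them out. Hence G = C_6 (6T1), of order 6. The Galois group C_6 (6T1) has order 6, so the splitting field has degree 6 over Q.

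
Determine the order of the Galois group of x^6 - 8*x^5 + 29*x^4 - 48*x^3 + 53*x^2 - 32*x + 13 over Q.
24

The degree of the splitting field over Q equals the order of the Galois group, so first determine the group. The polynomial f is an irreducible sextic over Q, so G = Gal(f/Q) is one of the 16 transitive subgroups 6T1, ..., 6T16 of S_6. The discriminant of f is -4014080000, which is not a perfect square, so G is not contained in A_6. The transitive groups of degree 6 not contained in A_6 are: C_6 (6T1, order 6), S_3 (6T2, order 6), D_6 (6T3, order 12), C_3 x S_3 (6T5, order 18), A_4 x C_2 (6T6, order 24), S_4 (6T8, order 24), S_3 x S_3 (6T9, order 36), S_4 x C_2 (6T11, order 48), (S_3 x S_3) : C_2 (6T13, order 72), PGL(2,5) (6T14, order 120), S_6 (6T16, order 720). By Dedekind's theorem, for a prime p not dividing disc(f) the degrees of the irreducible factors of f mod p form the cycle type of an element of G. Factoring f modulo the 22 such primes p <= 97 (skipping 2, 5, 7, which divide the discriminant), each new pattern first appears at: mod 3: f = (x^3 + 2x + 2)(x^3 + x^2 + 2), pattern 3+3; mod 13: f = (x)(x + 5)(x^4 + 3x^2 + 2x + 4), pattern 4+1+1; mod 37: f = (x^2 + 3x + 17)(x^2 + 5x + 19)(x^2 + 21x + 32), pattern 2+2+2; mod 43: f = (x + 15)(x + 39)(x^2 + 6x + 13)(x^2 + 18x + 5), pattern 2+2+1+1. No other pattern occurs in this range, so the set of observed cycle types is {3+3, 4+1+1, 2+2+2, 2+2+1+1}. The candidates containing elements of all these cycle types are S_4 (6T8) of order 24, S_4 x C_2 (6T11) of order 48, PGL(2,5) (6T14) of order 120, S_6 (6T16) of order 720; the others are excluded. The observed types are precisely the cycle types that occur in S_4 (6T8) (apart from the identity). Each of the other remaining candidates has further cycle types, and by the Chebotarev density theorem the matching factorization patterns would occur for a proportion of primes equal to their share of the group: S_4 x C_2 (6T11) additionally contains elements of type 6, 4+2, 2+1+1+1+1 (17 of its 48 elements, about 35% of primes); PGL(2,5) (6T14) additionally contains elements of type 6, 5+1 (44 of its 120 elements, about 37% of primes); S_6 (6T16) additionally contains elements of type 6, 5+1, 4+2, 3+2+1, 3+1+1+1, 2+1+1+1+1 (529 of its 720 elements, about 73% of primes). None of the 22 primes tested shows any such pattern (for each of these groups the chance of that is below 10^-4), which rules them out. Hence G = S_4 (6T8), of order 24. The Galois group S_4 (6T8) has order 24, so the splitting field has degree 24 over Q.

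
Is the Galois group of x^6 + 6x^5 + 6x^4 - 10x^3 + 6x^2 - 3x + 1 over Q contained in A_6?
No

The polynomial is irreducible of degree 6 over Q. Its discriminant is -51195483, which is not a perfect square. A Galois group lies in the alternating group exactly when the discriminant is a square in Q, so the Galois group (C_3 x S_3) is not contained in A_6.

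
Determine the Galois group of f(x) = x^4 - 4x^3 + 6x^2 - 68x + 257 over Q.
The polynomial is an irreducible quartic over Q and its discriminant is 1358954496 = 36864^2, a perfect square, so the Galois group is contained in A_4. The resolvent cubic y^3 - 6*y^2 - 756*y - 2568 is irreducible over Q. An irreducible resolvent with square discriminant gives A_4.

A_4 (order 12)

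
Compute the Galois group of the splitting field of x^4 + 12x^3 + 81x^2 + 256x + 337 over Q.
The polynomial is an irreducible quartic over Q and its discriminant is 253435216, which is not a perfect square, so the Galois group is not contained in A_4. The resolvent cubic y^3 - 81*y^2 + 1724*y - 4876 is irreducible over Q. An irreducible resolvent with non-square discriminant gives S_4.

S_4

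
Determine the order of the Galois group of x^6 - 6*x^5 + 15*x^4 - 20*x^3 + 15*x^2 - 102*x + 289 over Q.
72

The degree of the splitting field over Q equals the order of the Galois group, so first determine the group. The polynomial f is an irreducible sextic over Q, so G = Gal(f/Q) is one of the 16 transitive subgroups 6T1, ..., 6T16 of S_6. The discriminant of f is -9727331052552192, which is not a perfect square, so G is not contained in A_6. The transitive groups of degree 6 not contained in A_6 are: C_6 (6T1, order 6), S_3 (6T2, order 6), D_6 (6T3, order 12), C_3 x S_3 (6T5, order 18), A_4 x C_2 (6T6, order 24), S_4 (6T8, order 24), S_3 x S_3 (6T9, order 36), S_4 x C_2 (6T11, order 48), (S_3 x S_3) : C_2 (6T13, order 72), PGL(2,5) (6T14, order 120), S_6 (6T16, order 720). By Dedekind's theorem, for a prime p not dividing disc(f) the degrees of the irreducible factors of f mod p form the cycle type of an element of G. Factoring f modulo the 27 such primes p <= 127 (skipping 2, 3, 17, 43, which divide the discriminant), each new pattern first appears at: mod 5: f = (x^6 + 4x^5 + 3x + 4), pattern 6; mod 7: f = (x + 1)(x^2 + 6x + 3)(x^3 + x^2 + 6x + 3), pattern 3+2+1; mod 11: f = (x^2 + 5x + 2)(x^4 + 2x^2 + 3x + 7), pattern 4+2; mod 13: f = (x + 2)(x + 5)(x^2 + 4x + 6)(x^2 + 9x + 2), pattern 2+2+1+1; mod 61: f = (x + 18)(x + 40)(x + 52)(x + 56)(x^2 + 11x + 5), pattern 2+1+1+1+1; mod 97: f = (x + 72)(x + 76)(x + 95)(x^3 + 42x^2 + 56x + 17), pattern 3+1+1+1; mod 113: f = (x^2 + 21x + 59)(x^2 + 96x + 78)(x^2 + 103x + 49), pattern 2+2+2; mod 127: f = (x^3 + 46x^2 + 104x + 17)(x^3 + 75x^2 + 17x + 17), pattern 3+3. No other pattern occurs in this range, so the set of observed cycle types is {6, 3+2+1, 4+2, 2+2+1+1, 2+1+1+1+1, 3+1+1+1, 2+2+2, 3+3}. The candidates containing elements of all these cycle types are (S_3 x S_3) : C_2 (6T13) of order 72, S_6 (6T16) of order 720; the others are excluded. The observed types are precisely the cycle types that occur in (S_3 x S_3) : C_2 (6T13) (apart from the identity). Each of the other remaining candidates has further cycle types, and by the Chebotarev density theorem the matching factorization patterns would occur for a proportion of primes equal to their share of the group: S_6 (6T16) additionally contains elements of type 5+1, 4+1+1 (234 of its 720 elements, about 32% of primes). None of the 27 primes tested shows any such pattern (for each of these groups the chance of that is below 10^-4), which rules them out. Hence G = (S_3 x S_3) : C_2 (6T13), of order 72. The Galois group (S_3 x S_3) : C_2 (6T13) has order 72, so the splitting field has degree 72 over Q.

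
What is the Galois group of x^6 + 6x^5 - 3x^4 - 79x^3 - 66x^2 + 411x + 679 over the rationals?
6T5: C_3 x S_3

The polynomial f is an irreducible sextic over Q, so G = Gal(f/Q) is one of the 16 transitive subgroups 6T1, ..., 6T16 of S_6. The discriminant of f is -152796047606667, which is not a perfect square, so G is not contained in A_6. The transitive groups of degree 6 not contained in A_6 are: C_6 (6T1, order 6), S_3 (6T2, order 6), D_6 (6T3, order 12), C_3 x S_3 (6T5, order 18), A_4 x C_2 (6T6, order 24), S_4 (6T8, order 24), S_3 x S_3 (6T9, order 36), S_4 x C_2 (6T11, order 48), (S_3 x S_3) : C_2 (6T13, order 72), PGL(2,5) (6T14, order 120), S_6 (6T16, order 720). By Dedekind's theorem, for a prime p not dividing disc(f) the degrees of the irreducible factors of f mod p form the cycle type of an element of G. Factoring f modulo the 33 such primes p <= 149 (skipping 3, 43, which divide the discriminant), each new pattern first appears at: mod 2: f = (x^6 + x^4 + x^3 + x + 1), pattern 6; mod 7: f = (x)(x + 1)(x + 2)(x^3 + 3x^2 + 6), pattern 3+1+1+1; mod 17: f = (x^2 + 11)(x^2 + 8x + 11)(x^2 + 15x + 8), pattern 2+2+2; mod 19: f = (x^3 + 3x^2 + x + 11)(x^3 + 3x^2 + 6x + 3), pattern 3+3; mod 73: f = (x + 4)(x + 21)(x + 37)(x + 40)(x + 51)(x + 72), pattern 1+1+1+1+1+1. No other pattern occurs in this range, so the set of observed cycle types is {6, 3+1+1+1, 2+2+2, 3+3, 1+1+1+1+1+1}. The candidates containing elements of all these cycle types are C_3 x S_3 (6T5) of order 18, S_3 x S_3 (6T9) of order 36, (S_3 x S_3) : C_2 (6T13) of order 72, S_6 (6T16) of order 720; the others are excluded. The observed types are precisely the cycle types that occur in C_3 x S_3 (6T5). Each of the other remaining candidates has further cycle types, and by the Chebotarev density theorem the matching factorization patterns would occur for a proportion of primes equal to their share of the group: S_3 x S_3 (6T9) additionally contains elements of type 2+2+1+1 (9 of its 36 elements, about 25% of primes); (S_3 x S_3) : C_2 (6T13) additionally contains elements of type 4+2, 3+2+1, 2+2+1+1, 2+1+1+1+1 (45 of its 72 elements, about 62% of primes); S_6 (6T16) additionally contains elements of type 5+1, 4+2, 4+1+1, 3+2+1, 2+2+1+1, 2+1+1+1+1 (504 of its 720 elements, about 70% of primes). None of the 33 primes tested shows any such pattern (for each of these groups the chance of that is below 10^-4), which rules them out. Hence G = C_3 x S_3 (6T5), of order 18.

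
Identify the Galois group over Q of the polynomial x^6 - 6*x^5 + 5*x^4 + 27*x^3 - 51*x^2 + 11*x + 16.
PSL(2,5), A_5 acting on 6 points

The polynomial f is an irreducible sextic over Q, so G = Gal(f/Q) is one of the 16 transitive subgroups 6T1, ..., 6T16 of S_6. The discriminant of f is 30991489 = 5567^2, a perfect square, so G is contained in A_6. The transitive groups of degree 6 contained in A_6 are: A_4 (6T4, order 12), S_4 (6T7, order 24), (C_3 x C_3) : C_4 (6T10, order 36), PSL(2,5) (6T12, order 60), A_6 (6T15, order 360). By Dedekind's theorem, for a prime p not dividing disc(f) the degrees of the irreducible factors of f mod p form the cycle type of an element of G. Factoring f modulo the 21 such primes p <= 79 (skipping 19, which divides the discriminant), each new pattern first appears at: mod 2: f = (x)(x^5 + x^3 + x^2 + x + 1), pattern 5+1; mod 7: f = (x^3 + 2x^2 + 4x + 5)(x^3 + 6x^2 + 3x + 6), pattern 3+3; mod 61: f = (x + 1)(x + 23)(x^2 + 44x + 55)(x^2 + 48x + 60), pattern 2+2+1+1. No other pattern occurs in this range, so the set of observed cycle types is {5+1, 3+3, 2+2+1+1}. The candidates containing elements of all these cycle types are PSL(2,5) (6T12) of order 60, A_6 (6T15) of order 360; the others are excluded. The observed types are precisely the cycle types that occur in PSL(2,5) (6T12) (apart from the identity). Each of the other remaining candidates has further cycle types, and by the Chebotarev density theorem the matching factorization patterns would occur for a proportion of primes equal to their share of the group: A_6 (6T15) additionally contains elements of type 4+2, 3+1+1+1 (130 of its 360 elements, about 36% of primes). None of the 21 primes tested shows any such pattern (for each of these groups the chance of that is below 10^-4), which rules them out. Hence G = PSL(2,5) (6T12), of order 60.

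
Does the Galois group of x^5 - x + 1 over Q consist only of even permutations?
No

The polynomial is irreducible of degree 5 over Q. Its discriminant is 2869, which is not a perfect square. A Galois group lies in the alternating group exactly when the discriminant is a square in Q, so the Galois group (S_5) is not contained in A_5.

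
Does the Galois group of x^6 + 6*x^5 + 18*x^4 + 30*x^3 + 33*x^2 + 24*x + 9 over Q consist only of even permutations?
The polynomial is irreducible of degree 6 over Q. Its discriminant is -16003008, which is not a perfect square. A Galois group lies in the alternating group exactly when the discriminant is a square in Q, so the Galois group (PGL(2,5)) is not contained in A_6.

No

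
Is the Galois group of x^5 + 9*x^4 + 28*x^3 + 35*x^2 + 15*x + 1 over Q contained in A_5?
Yes

The polynomial is irreducible of degree 5 over Q. Its discriminant is 14641 = 121^2, a perfect square. A Galois group lies in the alternating group exactly when the discriminant is a square in Q, so the Galois group (C_5) is contained in A_5.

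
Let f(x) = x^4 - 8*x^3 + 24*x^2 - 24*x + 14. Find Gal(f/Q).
C_4 (also written C4)

The polynomial is an irreducible quartic over Q and its discriminant is 591872, which is not a perfect square, so the Galois group is not contained in A_4. The resolvent cubic y^3 - 24*y^2 + 136*y - 128 has exactly one rational root, so the Galois group is C_4 or D_4. The quartic becomes reducible over Q(sqrt(disc)), so the group is C_4.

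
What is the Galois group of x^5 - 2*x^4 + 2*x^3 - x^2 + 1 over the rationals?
5T2: D_5

The polynomial f is an irreducible quintic over Q, so G = Gal(f/Q) is a transitive subgroup of S_5: one of C_5 (5T1, order 5), D_5 (5T2, order 10), F_20 (5T3, order 20), A_5 (5T4, order 60) or S_5 (5T5, order 120). The discriminant of f is 2209 = 47^2, a perfect square, so G is contained in A_5. The transitive groups of degree 5 contained in A_5 are: C_5 (5T1, order 5), D_5 (5T2, order 10), A_5 (5T4, order 60). By Dedekind's theorem, for a prime p not dividing disc(f) the degrees of the irreducible factors of f mod p form the cycle type of an element of G. Factoring f modulo the 23 such primes p <= 89 (skipping 47, which divides the discriminant), each new pattern first appears at: mod 2: f = (x^5 + x^2 + 1), pattern 5; mod 5: f = (x + 1)(x^2 + 2)(x^2 + 2x + 3), pattern 2+2+1; mod 83: f = (x + 2)(x + 12)(x + 15)(x + 23)(x + 29), pattern 1+1+1+1+1. No other pattern occurs in this range, so the set of observed cycle types is {5, 2+2+1, 1+1+1+1+1}. The candidates containing elements of all these cycle types are D_5 (5T2) of order 10, A_5 (5T4) of order 60; the others are excluded. The observed types are precisely the cycle types that occur in D_5 (5T2). Each of the other remaining candidates has further cycle types, and by the Chebotarev density theorem the matching factorization patterns would occur for a proportion of primes equal to their share of the group: A_5 (5T4) additionally contains elements of type 3+1+1 (20 of its 60 elements, about 33% of primes). None of the 23 primes tested shows any such pattern (for each of these groups the chance of that is below 10^-4), which rules them out. Hence G = D_5 (5T2), of order 10.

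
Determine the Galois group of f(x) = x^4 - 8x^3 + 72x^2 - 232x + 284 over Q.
A_4 (also written A4)

The polynomial is an irreducible quartic over Q and its discriminant is 4087812096 = 63936^2, a perfect square, so the Galois group is contained in A_4. The resolvent cubic y^3 - 72*y^2 + 720*y + 9792 is irreducible over Q. An irreducible resolvent with square discriminant gives A_4.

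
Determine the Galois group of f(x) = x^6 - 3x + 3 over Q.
(S_3 x S_3) : C_2

The polynomial f is an irreducible sextic over Q, so G = Gal(f/Q) is one of the 16 transitive subgroups 6T1, ..., 6T16 of S_6. The discriminant of f is -9059283, which is not a perfect square, so G is not contained in A_6. The transitive groups of degree 6 not contained in A_6 are: C_6 (6T1, order 6), S_3 (6T2, order 6), D_6 (6T3, order 12), C_3 x S_3 (6T5, order 18), A_4 x C_2 (6T6, order 24), S_4 (6T8, order 24), S_3 x S_3 (6T9, order 36), S_4 x C_2 (6T11, order 48), (S_3 x S_3) : C_2 (6T13, order 72), PGL(2,5) (6T14, order 120), S_6 (6T16, order 720). By Dedekind's theorem, for a prime p not dividing disc(f) the degrees of the irreducible factors of f mod p form the cycle type of an element of G. Factoring f modulo the 28 such primes p <= 127 (skipping 3, 17, 43, which divide the discriminant), each new pattern first appears at: mod 2: f = (x^6 + x + 1), pattern 6; mod 7: f = (x + 1)(x^2 + 4x + 6)(x^3 + 2x^2 + x + 4), pattern 3+2+1; mod 11: f = (x^2 + 9x + 2)(x^4 + 2x^3 + 2x^2 + 7), pattern 4+2; mod 13: f = (x + 3)(x + 8)(x^2 + 3x + 6)(x^2 + 12x + 3), pattern 2+2+1+1; mod 61: f = (x + 40)(x + 51)(x + 57)(x + 59)(x^2 + 37x + 50), pattern 2+1+1+1+1; mod 97: f = (x + 48)(x + 85)(x + 87)(x^3 + 71x^2 + 60x + 63), pattern 3+1+1+1; mod 113: f = (x^2 + 49x + 72)(x^2 + 68x + 105)(x^2 + 109x + 10), pattern 2+2+2; mod 127: f = (x^3 + 39x^2 + 106x + 109)(x^3 + 88x^2 + 18x + 21), pattern 3+3. No other pattern occurs in this range, so the set of observed cycle types is {6, 3+2+1, 4+2, 2+2+1+1, 2+1+1+1+1, 3+1+1+1, 2+2+2, 3+3}. The candidates containing elements of all these cycle types are (S_3 x S_3) : C_2 (6T13) of order 72, S_6 (6T16) of order 720; the others are excluded. The observed types are precisely the cycle types that occur in (S_3 x S_3) : C_2 (6T13) (apart from the identity). Each of the other remaining candidates has further cycle types, and by the Chebotarev density theorem the matching factorization patterns would occur for a proportion of primes equal to their share of the group: S_6 (6T16) additionally contains elements of type 5+1, 4+1+1 (234 of its 720 elements, about 32% of primes). None of the 28 primes tested shows any such pattern (for each of these groups the chance of that is below 10^-4), which rules them out. Hence G = (S_3 x S_3) : C_2 (6T13), of order 72.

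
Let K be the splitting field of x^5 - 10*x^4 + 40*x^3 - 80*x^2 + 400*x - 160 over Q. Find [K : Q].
The degree of the splitting field over Q equals the order of the Galois group, so first determine the group. The polynomial f is an irreducible quintic over Q, so G = Gal(f/Q) is a transitive subgroup of S_5: one of C_5 (5T1, order 5), D_5 (5T2, order 10), F_20 (5T3, order 20), A_5 (5T4, order 60) or S_5 (5T5, order 120). The discriminant of f is 1073741824000000 = 32768000^2, a perfect square, so G is contained in A_5. The transitive groups of degree 5 contained in A_5 are: C_5 (5T1, order 5), D_5 (5T2, order 10), A_5 (5T4, order 60). By Dedekind's theorem, for a prime p not dividing disc(f) the degrees of the irreducible factors of f mod p form the cycle type of an element of G. Factoring f modulo the 2 such primes p <= 7 (skipping 2, 5, which divide the discriminant), each new pattern first appears at: mod 3: f = (x^5 + 2x^4 + x^3 + x^2 + x + 2), pattern 5; mod 7: f = (x + 2)(x + 4)(x^3 + 5x^2 + 2x + 1), pattern 3+1+1. No other pattern occurs in this range, so the set of observed cycle types is {5, 3+1+1}. Among the candidates above, the only group containing elements of all these cycle types is A_5 (5T4) — each of C_5 (5T1), D_5 (5T2) lacks at least one of them. Hence G = A_5 (5T4), of order 60. The Galois group A_5 (5T4) has order 60, so the splitting field has degree 60 over Q.

60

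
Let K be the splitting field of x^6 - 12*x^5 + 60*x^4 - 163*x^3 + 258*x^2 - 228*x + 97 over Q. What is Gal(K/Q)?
C_3 x S_3 (also written G18)

The polynomial f is an irreducible sextic over Q, so G = Gal(f/Q) is one of the 16 transitive subgroups 6T1, ..., 6T16 of S_6. The discriminant of f is -1162261467, which is not a perfect square, so G is not contained in A_6. The transitive groups of degree 6 not contained in A_6 are: C_6 (6T1, order 6), S_3 (6T2, order 6), D_6 (6T3, order 12), C_3 x S_3 (6T5, order 18), A_4 x C_2 (6T6, order 24), S_4 (6T8, order 24), S_3 x S_3 (6T9, order 36), S_4 x C_2 (6T11, order 48), (S_3 x S_3) : C_2 (6T13, order 72), PGL(2,5) (6T14, order 120), S_6 (6T16, order 720). By Dedekind's theorem, for a prime p not dividing disc(f) the degrees of the irreducible factors of f mod p form the cycle type of an element of G. Factoring f modulo the 33 such primes p <= 139 (skipping 3, which divides the discriminant), each new pattern first appears at: mod 2: f = (x^6 + x^3 + 1), pattern 6; mod 7: f = (x + 1)(x + 3)(x + 4)(x^3 + x^2 + 5x + 4), pattern 3+1+1+1; mod 17: f = (x^2 + 2x + 7)(x^2 + 9x + 10)(x^2 + 11x + 6), pattern 2+2+2; mod 19: f = (x^3 + 13x^2 + 12x + 6)(x^3 + 13x^2 + 12x + 13), pattern 3+3; mod 73: f = (x + 25)(x + 33)(x + 47)(x + 48)(x + 59)(x + 68), pattern 1+1+1+1+1+1. No other pattern occurs in this range, so the set of observed cycle types is {6, 3+1+1+1, 2+2+2, 3+3, 1+1+1+1+1+1}. The candidates containing elements of all these cycle types are C_3 x S_3 (6T5) of order 18, S_3 x S_3 (6T9) of order 36, (S_3 x S_3) : C_2 (6T13) of order 72, S_6 (6T16) of order 720; the others are excluded. The observed types are precisely the cycle types that occur in C_3 x S_3 (6T5). Each of the other remaining candidates has further cycle types, and by the Chebotarev density theorem the matching factorization patterns would occur for a proportion of primes equal to their share of the group: S_3 x S_3 (6T9) additionally contains elements of type 2+2+1+1 (9 of its 36 elements, about 25% of primes); (S_3 x S_3) : C_2 (6T13) additionally contains elements of type 4+2, 3+2+1, 2+2+1+1, 2+1+1+1+1 (45 of its 72 elements, about 62% of primes); S_6 (6T16) additionally contains elements of type 5+1, 4+2, 4+1+1, 3+2+1, 2+2+1+1, 2+1+1+1+1 (504 of its 720 elements, about 70% of primes). None of the 33 primes tested shows any such pattern (for each of these groups the chance of that is below 10^-4), which rules them out. Hence G = C_3 x S_3 (6T5), of order 18.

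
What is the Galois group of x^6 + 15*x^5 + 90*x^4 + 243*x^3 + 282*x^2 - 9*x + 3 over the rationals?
S_3 (order 6)

The polynomial f is an irreducible sextic over Q, so G = Gal(f/Q) is one of the 16 transitive subgroups 6T1, ..., 6T16 of S_6. The discriminant of f is -5781445621470000, which is not a perfect square, so G is not contained in A_6. The transitive groups of degree 6 not contained in A_6 are: C_6 (6T1, order 6), S_3 (6T2, order 6), D_6 (6T3, order 12), C_3 x S_3 (6T5, order 18), A_4 x C_2 (6T6, order 24), S_4 (6T8, order 24), S_3 x S_3 (6T9, order 36), S_4 x C_2 (6T11, order 48), (S_3 x S_3) : C_2 (6T13, order 72), PGL(2,5) (6T14, order 120), S_6 (6T16, order 720). By Dedekind's theorem, for a prime p not dividing disc(f) the degrees of the irreducible factors of f mod p form the cycle type of an element of G. Factoring f modulo the 23 such primes p <= 103 (skipping 2, 3, 5, 71, which divide the discriminant), each new pattern first appears at: mod 7: f = (x^3 + 3x^2 + 2x + 5)(x^3 + 5x^2 + 3x + 2), pattern 3+3; mod 11: f = (x^2 + 7x + 5)(x^2 + 9x + 10)(x^2 + 10x + 6), pattern 2+2+2; mod 31: f = (x + 4)(x + 12)(x + 16)(x + 21)(x + 27)(x + 28), pattern 1+1+1+1+1+1. No other pattern occurs in this range, so the set of observed cycle types is {3+3, 2+2+2, 1+1+1+1+1+1}. The candidates containing elements of all these cycle types are C_6 (6T1) of order 6, S_3 (6T2) of order 6, D_6 (6T3) of order 12, C_3 x S_3 (6T5) of order 18, A_4 x C_2 (6T6) of order 24, S_4 (6T8) of order 24, S_3 x S_3 (6T9) of order 36, S_4 x C_2 (6T11) of order 48, (S_3 x S_3) : C_2 (6T13) of order 72, PGL(2,5) (6T14) of order 120, S_6 (6T16) of order 720; the others are excluded. The observed types are precisely the cycle types that occur in S_3 (6T2). Each of the other remaining candidates has further cycle types, and by the Chebotarev density theorem the matching factorization patterns would occur for a proportion of primes equal to their share of the group: C_6 (6T1) additionally contains elements of type 6 (2 of its 6 elements, about 33% of primes); D_6 (6T3) additionally contains elements of type 6, 2+2+1+1 (5 of its 12 elements, about 42% of primes); C_3 x S_3 (6T5) additionally contains elements of type 6, 3+1+1+1 (10 of its 18 elements, about 56% of primes); A_4 x C_2 (6T6) additionally contains elements of type 6, 2+2+1+1, 2+1+1+1+1 (14 of its 24 elements, about 58% of primes); S_4 (6T8) additionally contains elements of type 4+1+1, 2+2+1+1 (9 of its 24 elements, about 38% of primes); S_3 x S_3 (6T9) additionally contains elements of type 6, 3+1+1+1, 2+2+1+1 (25 of its 36 elements, about 69% of primes); S_4 x C_2 (6T11) additionally contains elements of type 6, 4+2, 4+1+1, 2+2+1+1, 2+1+1+1+1 (32 of its 48 elements, about 67% of primes); (S_3 x S_3) : C_2 (6T13) additionally contains elements of type 6, 4+2, 3+2+1, 3+1+1+1, 2+2+1+1, 2+1+1+1+1 (61 of its 72 elements, about 85% of primes); PGL(2,5) (6T14) additionally contains elements of type 6, 5+1, 4+1+1, 2+2+1+1 (89 of its 120 elements, about 74% of primes); S_6 (6T16) additionally contains elements of type 6, 5+1, 4+2, 4+1+1, 3+2+1, 3+1+1+1, 2+2+1+1, 2+1+1+1+1 (664 of its 720 elements, about 92% of primes). None of the 23 primes tested shows any such pattern (for each of these groups the chance of that is below 10^-4), which rules them out. Hence G = S_3 (6T2), of order 6.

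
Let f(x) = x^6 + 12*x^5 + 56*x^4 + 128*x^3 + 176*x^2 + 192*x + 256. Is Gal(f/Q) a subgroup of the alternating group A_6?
No

The polynomial is irreducible of degree 6 over Q. Its discriminant is -5497558138880000, which is not a perfect square. A Galois group lies in the alternating group exactly when the discriminant is a square in Q, so the Galois group (S_4) is not contained in A_6.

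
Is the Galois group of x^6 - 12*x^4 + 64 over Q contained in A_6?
The polynomial is irreducible of degree 6 over Q. Its discriminant is -450868486864896, which is not a perfect square. A Galois group lies in the alternating group exactly when the discriminant is a square in Q, so the Galois group (A_4 x C_2) is not contained in A_6.

No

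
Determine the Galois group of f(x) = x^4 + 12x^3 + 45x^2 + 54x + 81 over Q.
The polynomial is an irreducible quartic over Q and its discriminant is 76527504 = 8748^2, a perfect square, so the Galois group is contained in A_4. The resolvent cubic y^3 - 45*y^2 + 324*y splits completely over Q, which gives the Klein four-group V_4.

4T2: V_4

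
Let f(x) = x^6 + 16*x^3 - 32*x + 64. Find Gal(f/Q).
S_6, the symmetric group on 6 letters

The polynomial f is an irreducible sextic over Q, so G = Gal(f/Q) is one of the 16 transitive subgroups 6T1, ..., 6T16 of S_6. The discriminant of f is -46741055340544, which is not a perfect square, so G is not contained in A_6. The transitive groups of degree 6 not contained in A_6 are: C_6 (6T1, order 6), S_3 (6T2, order 6), D_6 (6T3, order 12), C_3 x S_3 (6T5, order 18), A_4 x C_2 (6T6, order 24), S_4 (6T8, order 24), S_3 x S_3 (6T9, order 36), S_4 x C_2 (6T11, order 48), (S_3 x S_3) : C_2 (6T13, order 72), PGL(2,5) (6T14, order 120), S_6 (6T16, order 720). By Dedekind's theorem, for a prime p not dividing disc(f) the degrees of the irreducible factors of f mod p form the cycle type of an element of G. Factoring f modulo the 3 such primes p <= 7 (skipping 2, which divides the discriminant), each new pattern first appears at: mod 3: f = (x + 1)(x^2 + 1)(x^3 + 2x^2 + 1), pattern 3+2+1; mod 5: f = (x^3 + 2x^2 + 4x + 2)(x^3 + 3x^2 + 2), pattern 3+3; mod 7: f = (x + 6)(x^5 + x^4 + x^3 + 3x^2 + 3x + 6), pattern 5+1. No other pattern occurs in this range, so the set of observed cycle types is {3+2+1, 3+3, 5+1}. Among the candidates above, the only group containing elements of all these cycle types is S_6 (6T16); every other candidate lacks at least one of them. Hence G = S_6 (6T16), of order 720.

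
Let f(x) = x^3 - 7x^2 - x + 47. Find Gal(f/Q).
The polynomial is an irreducible cubic over Q and its discriminant is 10816 = 104^2, a perfect square. For an irreducible cubic, a square discriminant forces the Galois group to be A_3, the cyclic group of order 3.

3T1: C_3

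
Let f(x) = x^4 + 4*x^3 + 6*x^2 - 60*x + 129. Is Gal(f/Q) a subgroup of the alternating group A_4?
Yes

The polynomial is irreducible of degree 4 over Q. Its discriminant is 1358954496 = 36864^2, a perfect square. A Galois group lies in the alternating group exactly when the discriminant is a square in Q, so the Galois group (A_4) is contained in A_4.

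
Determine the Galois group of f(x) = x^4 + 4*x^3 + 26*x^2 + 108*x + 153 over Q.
The polynomial is an irreducible quartic over Q and its discriminant is 235929600 = 15360^2, a perfect square, so the Galois group is contained in A_4. The resolvent cubic y^3 - 26*y^2 - 180*y + 1800 splits completely over Q, which gives the Klein four-group V_4.

V_4 (also written V4)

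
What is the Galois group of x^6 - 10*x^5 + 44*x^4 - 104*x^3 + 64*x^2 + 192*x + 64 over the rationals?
6T10: (C_3 x C_3) : C_4

The polynomial f is an irreducible sextic over Q, so G = Gal(f/Q) is one of the 16 transitive subgroups 6T1, ..., 6T16 of S_6. The discriminant of f is 564385546240000 = 23756800^2, a perfect square, so G is contained in A_6. The transitive groups of degree 6 contained in A_6 are: A_4 (6T4, order 12), S_4 (6T7, order 24), (C_3 x C_3) : C_4 (6T10, order 36), PSL(2,5) (6T12, order 60), A_6 (6T15, order 360). By Dedekind's theorem, for a prime p not dividing disc(f) the degrees of the irreducible factors of f mod p form the cycle type of an element of G. Factoring f modulo the 19 such primes p <= 79 (skipping 2, 5, 29, which divide the discriminant), each new pattern first appears at: mod 3: f = (x^2 + 2x + 2)(x^4 + x + 2), pattern 4+2; mod 11: f = (x^3 + 2x^2 + x + 8)(x^3 + 10x^2 + x + 8), pattern 3+3; mod 19: f = (x + 1)(x + 3)(x^2 + x + 9)(x^2 + 4x + 8), pattern 2+2+1+1; mod 61: f = (x + 7)(x + 21)(x + 54)(x^3 + 30x^2 + 12x + 8), pattern 3+1+1+1. No other pattern occurs in this range, so the set of observed cycle types is {4+2, 3+3, 2+2+1+1, 3+1+1+1}. The candidates containing elements of all these cycle types are (C_3 x C_3) : C_4 (6T10) of order 36, A_6 (6T15) of order 360; the others are excluded. The observed types are precisely the cycle types that occur in (C_3 x C_3) : C_4 (6T10) (apart from the identity). Each of the other remaining candidates has further cycle types, and by the Chebotarev density theorem the matching factorization patterns would occur for a proportion of primes equal to their share of the group: A_6 (6T15) additionally contains elements of type 5+1 (144 of its 360 elements, about 40% of primes). None of the 19 primes tested shows any such pattern (for each of these groups the chance of that is below 10^-4), which rules them out. Hence G = (C_3 x C_3) : C_4 (6T10), of order 36.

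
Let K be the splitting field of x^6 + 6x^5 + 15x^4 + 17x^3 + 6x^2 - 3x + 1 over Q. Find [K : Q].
18

The degree of the splitting field over Q equals the order of the Galois group, so first determine the group. The polynomial f is an irreducible sextic over Q, so G = Gal(f/Q) is one of the 16 transitive subgroups 6T1, ..., 6T16 of S_6. The discriminant of f is -177147, which is not a perfect square, so G is not contained in A_6. The transitive groups of degree 6 not contained in A_6 are: C_6 (6T1, order 6), S_3 (6T2, order 6), D_6 (6T3, order 12), C_3 x S_3 (6T5, order 18), A_4 x C_2 (6T6, order 24), S_4 (6T8, order 24), S_3 x S_3 (6T9, order 36), S_4 x C_2 (6T11, order 48), (S_3 x S_3) : C_2 (6T13, order 72), PGL(2,5) (6T14, order 120), S_6 (6T16, order 720). By Dedekind's theorem, for a prime p not dividing disc(f) the degrees of the irreducible factors of f mod p form the cycle type of an element of G. Factoring f modulo the 33 such primes p <= 139 (skipping 3, which divides the discriminant), each new pattern first appears at: mod 2: f = (x^6 + x^4 + x^3 + x + 1), pattern 6; mod 7: f = (x + 2)(x + 3)(x + 5)(x^3 + 3x^2 + 3x + 4), pattern 3+1+1+1; mod 17: f = (x^2 + 3x + 9)(x^2 + 6x + 12)(x^2 + 14x + 3), pattern 2+2+2; mod 19: f = (x^3 + 3x^2 + 3x + 7)(x^3 + 3x^2 + 3x + 11), pattern 3+3; mod 73: f = (x + 14)(x + 22)(x + 23)(x + 30)(x + 31)(x + 32), pattern 1+1+1+1+1+1. No other pattern occurs in this range, so the set of observed cycle types is {6, 3+1+1+1, 2+2+2, 3+3, 1+1+1+1+1+1}. The candidates containing elements of all these cycle types are C_3 x S_3 (6T5) of order 18, S_3 x S_3 (6T9) of order 36, (S_3 x S_3) : C_2 (6T13) of order 72, S_6 (6T16) of order 720; the others are excluded. The observed types are precisely the cycle types that occur in C_3 x S_3 (6T5). Each of the other remaining candidates has further cycle types, and by the Chebotarev density theorem the matching factorization patterns would occur for a proportion of primes equal to their share of the group: S_3 x S_3 (6T9) additionally contains elements of type 2+2+1+1 (9 of its 36 elements, about 25% of primes); (S_3 x S_3) : C_2 (6T13) additionally contains elements of type 4+2, 3+2+1, 2+2+1+1, 2+1+1+1+1 (45 of its 72 elements, about 62% of primes); S_6 (6T16) additionally contains elements of type 5+1, 4+2, 4+1+1, 3+2+1, 2+2+1+1, 2+1+1+1+1 (504 of its 720 elements, about 70% of primes). None of the 33 primes tested shows any such pattern (for each of these groups the chance of that is below 10^-4), which rules them out. Hence G = C_3 x S_3 (6T5), of order 18. The Galois group C_3 x S_3 (6T5) has order 18, so the splitting field has degree 18 over Q.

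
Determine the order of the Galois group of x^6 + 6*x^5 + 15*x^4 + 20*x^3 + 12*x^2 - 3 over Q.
12

The degree of the splitting field over Q equals the order of the Galois group, so first determine the group. The polynomial f is an irreducible sextic over Q, so G = Gal(f/Q) is one of the 16 transitive subgroups 6T1, ..., 6T16 of S_6. The discriminant of f is 419904 = 648^2, a perfect square, so G is contained in A_6. The transitive groups of degree 6 contained in A_6 are: A_4 (6T4, order 12), S_4 (6T7, order 24), (C_3 x C_3) : C_4 (6T10, order 36), PSL(2,5) (6T12, order 60), A_6 (6T15, order 360). By Dedekind's theorem, for a prime p not dividing disc(f) the degrees of the irreducible factors of f mod p form the cycle type of an element of G. Factoring f modulo the 33 such primes p <= 149 (skipping 2, 3, which divide the discriminant), each new pattern first appears at: mod 5: f = (x^3 + 2x^2 + 4x + 2)(x^3 + 4x^2 + 3x + 1), pattern 3+3; mod 17: f = (x + 3)(x + 16)(x^2 + 2x + 8)(x^2 + 2x + 15), pattern 2+2+1+1; mod 71: f = (x + 5)(x + 6)(x + 33)(x + 40)(x + 67)(x + 68), pattern 1+1+1+1+1+1. No other pattern occurs in this range, so the set of observed cycle types is {3+3, 2+2+1+1, 1+1+1+1+1+1}. The candidates containing elements of all these cycle types are A_4 (6T4) of order 12, S_4 (6T7) of order 24, (C_3 x C_3) : C_4 (6T10) of order 36, PSL(2,5) (6T12) of order 60, A_6 (6T15) of order 360; the others are excluded. The observed types are precisely the cycle types that occur in A_4 (6T4). Each of the other remaining candidates has further cycle types, and by the Chebotarev density theorem the matching factorization patterns would occur for a proportion of primes equal to their share of the group: S_4 (6T7) additionally contains elements of type 4+2 (6 of its 24 elements, about 25% of primes); (C_3 x C_3) : C_4 (6T10) additionally contains elements of type 4+2, 3+1+1+1 (22 of its 36 elements, about 61% of primes); PSL(2,5) (6T12) additionally contains elements of type 5+1 (24 of its 60 elements, about 40% of primes); A_6 (6T15) additionally contains elements of type 5+1, 4+2, 3+1+1+1 (274 of its 360 elements, about 76% of primes). None of the 33 primes tested shows any such pattern (for each of these groups the chance of that is below 10^-4), which rules them out. Hence G = A_4 (6T4), of order 12. The Galois group A_4 (6T4) has order 12, so the splitting field has degree 12 over Q.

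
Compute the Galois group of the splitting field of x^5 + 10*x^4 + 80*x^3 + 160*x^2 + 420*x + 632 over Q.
A_5 (order 60)

The polynomial f is an irreducible quintic over Q, so G = Gal(f/Q) is a transitive subgroup of S_5: one of C_5 (5T1, order 5), D_5 (5T2, order 10), F_20 (5T3, order 20), A_5 (5T4, order 60) or S_5 (5T5, order 120). The discriminant of f is 9333105664000000 = 96608000^2, a perfect square, so G is contained in A_5. The transitive groups of degree 5 contained in A_5 are: C_5 (5T1, order 5), D_5 (5T2, order 10), A_5 (5T4, order 60). By Dedekind's theorem, for a prime p not dividing disc(f) the degrees of the irreducible factors of f mod p form the cycle type of an element of G. Factoring f modulo the 2 such primes p <= 7 (skipping 2, 5, which divide the discriminant), each new pattern first appears at: mod 3: f = (x^5 + x^4 + 2x^3 + x^2 + 2), pattern 5; mod 7: f = (x + 1)(x + 4)(x^3 + 5x^2 + 2x + 4), pattern 3+1+1. No other pattern occurs in this range, so the set of observed cycle types is {5, 3+1+1}. Among the candidates above, the only group containing elements of all these cycle types is A_5 (5T4) — each of C_5 (5T1), D_5 (5T2) lacks at least one of them. Hence G = A_5 (5T4), of order 60.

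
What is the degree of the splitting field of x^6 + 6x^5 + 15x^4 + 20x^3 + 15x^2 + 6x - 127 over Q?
12

The degree of the splitting field over Q equals the order of the Galois group, so first determine the group. The polynomial f is an irreducible sextic over Q, so G = Gal(f/Q) is one of the 16 transitive subgroups 6T1, ..., 6T16 of S_6. The discriminant of f is 1603087953297408, which is not a perfect square, so G is not contained in A_6. The transitive groups of degree 6 not contained in A_6 are: C_6 (6T1, order 6), S_3 (6T2, order 6), D_6 (6T3, order 12), C_3 x S_3 (6T5, order 18), A_4 x C_2 (6T6, order 24), S_4 (6T8, order 24), S_3 x S_3 (6T9, order 36), S_4 x C_2 (6T11, order 48), (S_3 x S_3) : C_2 (6T13, order 72), PGL(2,5) (6T14, order 120), S_6 (6T16, order 720). By Dedekind's theorem, for a prime p not dividing disc(f) the degrees of the irreducible factors of f mod p form the cycle type of an element of G. Factoring f modulo the 79 such primes p <= 419 (skipping 2, 3, which divide the discriminant), each new pattern first appears at: mod 5: f = (x^2 + 2)(x^2 + 2x + 4)(x^2 + 4x + 1), pattern 2+2+2; mod 7: f = (x^3 + 3x^2 + 3x + 4)(x^3 + 3x^2 + 3x + 5), pattern 3+3; mod 13: f = (x^6 + 6x^5 + 2x^4 + 7x^3 + 2x^2 + 6x + 3), pattern 6; mod 17: f = (x + 8)(x + 11)(x^2 + 9x + 6)(x^2 + 12x + 9), pattern 2+2+1+1; mod 31: f = (x + 5)(x + 8)(x + 12)(x + 21)(x + 25)(x + 28), pattern 1+1+1+1+1+1. No other pattern occurs in this range, so the set of observed cycle types is {2+2+2, 3+3, 6, 2+2+1+1, 1+1+1+1+1+1}. The candidates containing elements of all these cycle types are D_6 (6T3) of order 12, A_4 x C_2 (6T6) of order 24, S_3 x S_3 (6T9) of order 36, S_4 x C_2 (6T11) of order 48, (S_3 x S_3) : C_2 (6T13) of order 72, PGL(2,5) (6T14) of order 120, S_6 (6T16) of order 720; the others are excluded. The observed types are precisely the cycle types that occur in D_6 (6T3). Each of the other remaining candidates has further cycle types, and by the Chebotarev density theorem the matching factorization patterns would occur for a proportion of primes equal to their share of the group: A_4 x C_2 (6T6) additionally contains elements of type 2+1+1+1+1 (3 of its 24 elements, about 12% of primes); S_3 x S_3 (6T9) additionally contains elements of type 3+1+1+1 (4 of its 36 elements, about 11% of primes); S_4 x C_2 (6T11) additionally contains elements of type 4+2, 4+1+1, 2+1+1+1+1 (15 of its 48 elements, about 31% of primes); (S_3 x S_3) : C_2 (6T13) additionally contains elements of type 4+2, 3+2+1, 3+1+1+1, 2+1+1+1+1 (40 of its 72 elements, about 56% of primes); PGL(2,5) (6T14) additionally contains elements of type 5+1, 4+1+1 (54 of its 120 elements, about 45% of primes); S_6 (6T16) additionally contains elements of type 5+1, 4+2, 4+1+1, 3+2+1, 3+1+1+1, 2+1+1+1+1 (499 of its 720 elements, about 69% of primes). None of the 79 primes tested shows any such pattern (for each of these groups the chance of that is below 10^-4), which rules them out. Hence G = D_6 (6T3), of order 12. The Galois group D_6 (6T3) has order 12, so the splitting field has degree 12 over Q.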